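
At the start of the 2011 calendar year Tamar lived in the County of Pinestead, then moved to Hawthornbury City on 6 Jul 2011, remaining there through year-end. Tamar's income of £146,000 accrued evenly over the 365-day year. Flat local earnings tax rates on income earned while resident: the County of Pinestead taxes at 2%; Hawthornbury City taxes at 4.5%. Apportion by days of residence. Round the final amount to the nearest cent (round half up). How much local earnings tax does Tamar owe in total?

The County of Pinestead, 1 Jan – 5 Jul 2011: 186 days → £146,000 × 2% × 186/365 = £1,488.0000
Hawthornbury City, 6 Jul – 31 Dec 2011: 179 days → £146,000 × 4.5% × 179/365 = £3,222.0000
Total = £4,710.0000

£4,710.00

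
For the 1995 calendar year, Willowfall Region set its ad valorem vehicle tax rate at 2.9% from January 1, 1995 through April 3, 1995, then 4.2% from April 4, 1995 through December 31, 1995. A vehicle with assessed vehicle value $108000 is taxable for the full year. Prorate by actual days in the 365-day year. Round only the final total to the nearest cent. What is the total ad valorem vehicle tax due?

$4178.27

January 1 – April 3, 1995: 93 days at 2.9% → $108000 × 2.9% × 93/365 = $798.0164
April 4 – December 31, 1995: 272 days at 4.2% → $108000 × 4.2% × 272/365 = $3380.2521
Total = $4178.2685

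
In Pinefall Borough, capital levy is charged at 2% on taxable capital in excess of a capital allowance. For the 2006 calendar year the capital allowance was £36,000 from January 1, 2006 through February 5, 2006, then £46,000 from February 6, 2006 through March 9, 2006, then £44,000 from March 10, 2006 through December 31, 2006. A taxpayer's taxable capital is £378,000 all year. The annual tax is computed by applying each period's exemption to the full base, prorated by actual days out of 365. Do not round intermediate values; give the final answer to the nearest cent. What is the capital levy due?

£6,692.27

January 1 – February 5, 2006: 36 days, exemption £36,000 → (£378,000 − £36,000) × 2% × 36/365 = £674.6301
February 6 – March 9, 2006: 32 days, exemption £46,000 → (£378,000 − £46,000) × 2% × 32/365 = £582.1370
March 10 – December 31, 2006: 297 days, exemption £44,000 → (£378,000 − £44,000) × 2% × 297/365 = £5,435.5068
Total = £6,692.2740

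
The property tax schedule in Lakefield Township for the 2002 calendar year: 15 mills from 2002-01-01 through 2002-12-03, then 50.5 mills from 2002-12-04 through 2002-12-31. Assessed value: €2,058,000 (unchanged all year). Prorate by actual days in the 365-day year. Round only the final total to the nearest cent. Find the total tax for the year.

€36,474.53

2002-01-01 to 2002-12-03: 337 days at 15 mills → €2,058,000 × 1.5% × 337/365 = €28,501.8904
2002-12-04 to 2002-12-31: 28 days at 50.5 mills → €2,058,000 × 5.05% × 28/365 = €7,972.6356
Total = €36,474.5260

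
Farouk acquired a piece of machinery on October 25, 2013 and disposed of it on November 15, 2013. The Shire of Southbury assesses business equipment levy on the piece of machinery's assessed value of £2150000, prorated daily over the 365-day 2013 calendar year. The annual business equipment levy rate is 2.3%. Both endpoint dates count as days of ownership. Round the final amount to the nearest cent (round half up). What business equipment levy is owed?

£2980.55

Days held (October 25 – November 15, 2013): 22 out of 365
Tax = £2150000 × 2.3% × 22/365 = £2980.5479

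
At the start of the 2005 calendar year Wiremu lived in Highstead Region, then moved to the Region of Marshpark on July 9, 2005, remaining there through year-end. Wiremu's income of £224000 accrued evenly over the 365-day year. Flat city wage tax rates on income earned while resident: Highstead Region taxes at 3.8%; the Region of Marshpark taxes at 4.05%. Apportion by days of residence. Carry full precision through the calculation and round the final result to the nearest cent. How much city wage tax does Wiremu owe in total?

£8782.03

Highstead Region, January 1 – July 8, 2005: 189 days → £224000 × 3.8% × 189/365 = £4407.5836
The Region of Marshpark, July 9 – December 31, 2005: 176 days → £224000 × 4.05% × 176/365 = £4374.4438
Total = £8782.0274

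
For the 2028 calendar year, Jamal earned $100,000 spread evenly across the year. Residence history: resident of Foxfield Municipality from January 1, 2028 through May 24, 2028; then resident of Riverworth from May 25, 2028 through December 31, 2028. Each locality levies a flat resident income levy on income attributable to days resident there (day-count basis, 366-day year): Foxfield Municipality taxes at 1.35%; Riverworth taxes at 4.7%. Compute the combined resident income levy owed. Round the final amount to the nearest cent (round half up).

$3,372.81

Foxfield Municipality, January 1 – May 24, 2028: 145 days → $100,000 × 1.35% × 145/366 = $534.8361
Riverworth, May 25 – December 31, 2028: 221 days → $100,000 × 4.7% × 221/366 = $2,837.9781
Total = $3,372.8142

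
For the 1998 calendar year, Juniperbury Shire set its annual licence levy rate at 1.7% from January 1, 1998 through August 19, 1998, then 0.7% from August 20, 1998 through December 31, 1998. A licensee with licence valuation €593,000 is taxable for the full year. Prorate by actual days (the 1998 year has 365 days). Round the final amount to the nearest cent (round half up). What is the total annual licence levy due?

January 1 – August 19, 1998: 231 days at 1.7% → €593,000 × 1.7% × 231/365 = €6,380.0301
August 20 – December 31, 1998: 134 days at 0.7% → €593,000 × 0.7% × 134/365 = €1,523.9288
Total = €7,903.9589

€7,903.96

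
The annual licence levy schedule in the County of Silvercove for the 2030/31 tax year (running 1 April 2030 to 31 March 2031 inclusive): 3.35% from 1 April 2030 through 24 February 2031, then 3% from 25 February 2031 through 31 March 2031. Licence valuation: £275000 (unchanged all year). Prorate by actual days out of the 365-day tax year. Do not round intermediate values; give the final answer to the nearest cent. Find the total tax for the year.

£9120.21

1 April 2030 – 24 February 2031: 330 days at 3.35% → £275000 × 3.35% × 330/365 = £8329.1096
25 February – 31 March 2031: 35 days at 3% → £275000 × 3% × 35/365 = £791.0959
Total = £9120.2055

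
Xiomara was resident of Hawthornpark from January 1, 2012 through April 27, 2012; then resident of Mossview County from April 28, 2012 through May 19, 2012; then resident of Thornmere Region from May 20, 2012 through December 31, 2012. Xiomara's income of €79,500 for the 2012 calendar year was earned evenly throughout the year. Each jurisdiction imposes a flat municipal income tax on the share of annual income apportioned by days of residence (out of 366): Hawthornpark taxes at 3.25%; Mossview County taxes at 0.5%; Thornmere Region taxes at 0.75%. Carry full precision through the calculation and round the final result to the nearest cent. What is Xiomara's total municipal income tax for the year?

€1,225.08

Hawthornpark, January 1 – April 27, 2012: 118 days → €79,500 × 3.25% × 118/366 = €833.0123
Mossview County, April 28 – May 19, 2012: 22 days → €79,500 × 0.5% × 22/366 = €23.8934
Thornmere Region, May 20 – December 31, 2012: 226 days → €79,500 × 0.75% × 226/366 = €368.1762
Total = €1,225.0820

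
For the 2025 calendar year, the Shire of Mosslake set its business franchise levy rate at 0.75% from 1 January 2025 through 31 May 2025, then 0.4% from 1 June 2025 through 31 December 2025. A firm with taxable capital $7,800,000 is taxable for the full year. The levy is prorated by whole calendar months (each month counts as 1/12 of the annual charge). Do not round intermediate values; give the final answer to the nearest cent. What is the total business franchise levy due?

$42,575.00

1 January – 31 May 2025: 5 months at 0.75% → $7,800,000 × 0.75% × 5/12 = $24,375.0000
1 June – 31 December 2025: 7 months at 0.4% → $7,800,000 × 0.4% × 7/12 = $18,200.0000
Total = $42,575.0000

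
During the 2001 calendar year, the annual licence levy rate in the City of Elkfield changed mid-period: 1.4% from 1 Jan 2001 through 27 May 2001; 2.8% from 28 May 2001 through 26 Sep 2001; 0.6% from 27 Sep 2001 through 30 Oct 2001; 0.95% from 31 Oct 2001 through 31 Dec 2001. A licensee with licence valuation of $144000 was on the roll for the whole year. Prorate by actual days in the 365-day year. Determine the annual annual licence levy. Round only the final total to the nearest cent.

1 Jan – 27 May 2001: 147 days at 1.4% → $144000 × 1.4% × 147/365 = $811.9233
28 May – 26 Sep 2001: 122 days at 2.8% → $144000 × 2.8% × 122/365 = $1347.6822
27 Sep – 30 Oct 2001: 34 days at 0.6% → $144000 × 0.6% × 34/365 = $80.4822
31 Oct – 31 Dec 2001: 62 days at 0.95% → $144000 × 0.95% × 62/365 = $232.3726
Total = $2472.4603

$2472.46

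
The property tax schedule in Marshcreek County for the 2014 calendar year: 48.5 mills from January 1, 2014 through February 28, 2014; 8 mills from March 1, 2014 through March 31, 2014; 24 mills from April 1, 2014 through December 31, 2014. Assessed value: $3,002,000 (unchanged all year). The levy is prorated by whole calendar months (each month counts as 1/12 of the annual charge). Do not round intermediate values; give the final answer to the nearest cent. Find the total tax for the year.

January 1 – February 28, 2014: 2 months at 48.5 mills → $3,002,000 × 4.85% × 2/12 = $24,266.1667
March 1 – March 31, 2014: 1 month at 8 mills → $3,002,000 × 0.8% × 1/12 = $2,001.3333
April 1 – December 31, 2014: 9 months at 24 mills → $3,002,000 × 2.4% × 9/12 = $54,036.0000
Total = $80,303.5000

$80,303.50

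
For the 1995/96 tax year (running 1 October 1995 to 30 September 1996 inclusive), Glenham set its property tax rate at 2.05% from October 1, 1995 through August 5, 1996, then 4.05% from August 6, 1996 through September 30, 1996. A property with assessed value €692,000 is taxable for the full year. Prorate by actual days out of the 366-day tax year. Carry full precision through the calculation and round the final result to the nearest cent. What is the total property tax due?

€16,303.60

October 1, 1995 – August 5, 1996: 310 days at 2.05% → €692,000 × 2.05% × 310/366 = €12,015.4645
August 6 – September 30, 1996: 56 days at 4.05% → €692,000 × 4.05% × 56/366 = €4,288.1311
Total = €16,303.5956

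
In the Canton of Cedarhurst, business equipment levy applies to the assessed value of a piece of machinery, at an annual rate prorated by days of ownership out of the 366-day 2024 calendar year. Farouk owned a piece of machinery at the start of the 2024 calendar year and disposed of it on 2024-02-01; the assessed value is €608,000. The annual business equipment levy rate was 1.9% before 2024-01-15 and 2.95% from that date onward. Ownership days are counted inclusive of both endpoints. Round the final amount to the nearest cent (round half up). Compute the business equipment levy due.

2024-01-01 to 2024-01-14: 14 days at 1.9% → €608,000 × 1.9% × 14/366 = €441.8798
2024-01-15 to 2024-02-01: 18 days at 2.95% → €608,000 × 2.95% × 18/366 = €882.0984
Total = €1,323.9781

€1,323.98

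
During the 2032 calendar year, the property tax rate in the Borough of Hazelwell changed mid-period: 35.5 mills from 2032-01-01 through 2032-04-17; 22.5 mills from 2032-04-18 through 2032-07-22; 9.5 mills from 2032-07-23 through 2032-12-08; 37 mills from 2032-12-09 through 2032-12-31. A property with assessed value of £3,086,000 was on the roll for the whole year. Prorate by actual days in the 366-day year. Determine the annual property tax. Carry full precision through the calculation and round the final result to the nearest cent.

£68,849.00

2032-01-01 to 2032-04-17: 108 days at 35.5 mills → £3,086,000 × 3.55% × 108/366 = £32,327.1148
2032-04-18 to 2032-07-22: 96 days at 22.5 mills → £3,086,000 × 2.25% × 96/366 = £18,212.4590
2032-07-23 to 2032-12-08: 139 days at 9.5 mills → £3,086,000 × 0.95% × 139/366 = £11,134.0519
2032-12-09 to 2032-12-31: 23 days at 37 mills → £3,086,000 × 3.7% × 23/366 = £7,175.3716
Total = £68,848.9973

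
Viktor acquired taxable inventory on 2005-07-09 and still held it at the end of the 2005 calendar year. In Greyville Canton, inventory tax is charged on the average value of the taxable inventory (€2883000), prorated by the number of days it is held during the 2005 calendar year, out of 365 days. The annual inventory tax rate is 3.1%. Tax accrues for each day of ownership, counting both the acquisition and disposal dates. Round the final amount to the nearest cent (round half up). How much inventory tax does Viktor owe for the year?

€43094.93

Days held (2005-07-09 to 2005-12-31): 176 out of 365
Tax = €2883000 × 3.1% × 176/365 = €43094.9260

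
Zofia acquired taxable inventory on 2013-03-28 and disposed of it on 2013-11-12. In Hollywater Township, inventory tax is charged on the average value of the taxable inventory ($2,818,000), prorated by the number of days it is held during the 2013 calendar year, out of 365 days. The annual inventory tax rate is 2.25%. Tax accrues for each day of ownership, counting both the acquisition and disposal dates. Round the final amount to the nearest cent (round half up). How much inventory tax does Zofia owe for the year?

$39,953.84

Days held (2013-03-28 to 2013-11-12): 230 out of 365
Tax = $2,818,000 × 2.25% × 230/365 = $39,953.8356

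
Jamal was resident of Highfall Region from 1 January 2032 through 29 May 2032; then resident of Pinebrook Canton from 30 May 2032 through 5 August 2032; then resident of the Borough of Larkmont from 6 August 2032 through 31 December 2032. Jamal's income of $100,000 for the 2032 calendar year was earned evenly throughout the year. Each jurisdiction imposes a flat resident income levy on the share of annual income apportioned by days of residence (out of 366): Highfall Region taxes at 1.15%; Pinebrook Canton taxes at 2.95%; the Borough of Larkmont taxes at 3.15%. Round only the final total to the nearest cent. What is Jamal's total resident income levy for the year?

$2,293.17

Highfall Region, 1 January – 29 May 2032: 150 days → $100,000 × 1.15% × 150/366 = $471.3115
Pinebrook Canton, 30 May – 5 August 2032: 68 days → $100,000 × 2.95% × 68/366 = $548.0874
The Borough of Larkmont, 6 August – 31 December 2032: 148 days → $100,000 × 3.15% × 148/366 = $1,273.7705
Total = $2,293.1694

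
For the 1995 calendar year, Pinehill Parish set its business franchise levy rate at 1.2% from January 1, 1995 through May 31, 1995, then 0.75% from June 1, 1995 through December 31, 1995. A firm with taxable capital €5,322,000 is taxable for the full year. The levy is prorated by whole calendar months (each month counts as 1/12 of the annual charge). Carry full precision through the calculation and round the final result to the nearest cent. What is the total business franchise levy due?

€49,893.75

January 1 – May 31, 1995: 5 months at 1.2% → €5,322,000 × 1.2% × 5/12 = €26,610.0000
June 1 – December 31, 1995: 7 months at 0.75% → €5,322,000 × 0.75% × 7/12 = €23,283.7500
Total = €49,893.7500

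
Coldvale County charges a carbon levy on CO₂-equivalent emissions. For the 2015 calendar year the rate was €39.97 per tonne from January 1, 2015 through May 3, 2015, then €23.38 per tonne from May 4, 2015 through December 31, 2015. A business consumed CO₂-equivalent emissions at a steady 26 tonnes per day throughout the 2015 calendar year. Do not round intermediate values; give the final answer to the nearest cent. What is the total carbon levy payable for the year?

January 1 – May 3, 2015: 123 days × 26 tonnes/day = 3,198 tonnes at €39.97/tonne → €127,824.06
May 4 – December 31, 2015: 242 days × 26 tonnes/day = 6,292 tonnes at €23.38/tonne → €147,106.96

€274,931.02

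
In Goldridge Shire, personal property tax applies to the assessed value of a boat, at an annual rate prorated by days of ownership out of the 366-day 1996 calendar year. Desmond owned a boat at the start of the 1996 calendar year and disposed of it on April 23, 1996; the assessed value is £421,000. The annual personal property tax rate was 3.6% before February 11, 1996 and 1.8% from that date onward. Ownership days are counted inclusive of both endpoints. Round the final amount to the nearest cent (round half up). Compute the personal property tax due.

£3,209.26

January 1 – February 10, 1996: 41 days at 3.6% → £421,000 × 3.6% × 41/366 = £1,697.8033
February 11 – April 23, 1996: 73 days at 1.8% → £421,000 × 1.8% × 73/366 = £1,511.4590
Total = £3,209.2623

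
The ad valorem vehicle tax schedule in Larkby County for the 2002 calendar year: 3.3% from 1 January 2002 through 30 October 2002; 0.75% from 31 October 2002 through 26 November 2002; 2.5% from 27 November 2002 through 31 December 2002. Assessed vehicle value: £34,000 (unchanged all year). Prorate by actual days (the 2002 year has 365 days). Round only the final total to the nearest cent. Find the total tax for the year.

£1,031.78

1 January – 30 October 2002: 303 days at 3.3% → £34,000 × 3.3% × 303/365 = £931.4137
31 October – 26 November 2002: 27 days at 0.75% → £34,000 × 0.75% × 27/365 = £18.8630
27 November – 31 December 2002: 35 days at 2.5% → £34,000 × 2.5% × 35/365 = £81.5068
Total = £1,031.7836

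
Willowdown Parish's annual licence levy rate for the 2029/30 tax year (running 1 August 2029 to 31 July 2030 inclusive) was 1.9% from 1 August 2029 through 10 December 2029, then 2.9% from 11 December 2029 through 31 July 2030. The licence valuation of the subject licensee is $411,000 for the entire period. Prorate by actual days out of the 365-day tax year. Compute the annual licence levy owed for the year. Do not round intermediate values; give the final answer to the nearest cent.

$10,432.64

1 August – 10 December 2029: 132 days at 1.9% → $411,000 × 1.9% × 132/365 = $2,824.0767
11 December 2029 – 31 July 2030: 233 days at 2.9% → $411,000 × 2.9% × 233/365 = $7,608.5671
Total = $10,432.6438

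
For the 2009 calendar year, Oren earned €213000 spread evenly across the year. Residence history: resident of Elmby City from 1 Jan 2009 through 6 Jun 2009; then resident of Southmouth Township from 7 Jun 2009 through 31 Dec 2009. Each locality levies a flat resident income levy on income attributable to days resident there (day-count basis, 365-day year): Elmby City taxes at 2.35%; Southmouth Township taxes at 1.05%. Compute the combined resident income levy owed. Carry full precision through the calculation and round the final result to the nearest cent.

€3427.55

Elmby City, 1 Jan – 6 Jun 2009: 157 days → €213000 × 2.35% × 157/365 = €2153.0507
Southmouth Township, 7 Jun – 31 Dec 2009: 208 days → €213000 × 1.05% × 208/365 = €1274.4986
Total = €3427.5493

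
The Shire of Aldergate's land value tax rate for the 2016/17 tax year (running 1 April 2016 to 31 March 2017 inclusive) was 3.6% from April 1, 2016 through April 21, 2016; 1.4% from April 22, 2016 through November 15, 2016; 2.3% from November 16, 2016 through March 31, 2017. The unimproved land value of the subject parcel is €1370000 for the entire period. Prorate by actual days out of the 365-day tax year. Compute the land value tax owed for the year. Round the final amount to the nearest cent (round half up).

April 1 – April 21, 2016: 21 days at 3.6% → €1370000 × 3.6% × 21/365 = €2837.5890
April 22 – November 15, 2016: 208 days at 1.4% → €1370000 × 1.4% × 208/365 = €10929.9726
November 16, 2016 – March 31, 2017: 136 days at 2.3% → €1370000 × 2.3% × 136/365 = €11740.7123
Total = €25508.2740

€25508.27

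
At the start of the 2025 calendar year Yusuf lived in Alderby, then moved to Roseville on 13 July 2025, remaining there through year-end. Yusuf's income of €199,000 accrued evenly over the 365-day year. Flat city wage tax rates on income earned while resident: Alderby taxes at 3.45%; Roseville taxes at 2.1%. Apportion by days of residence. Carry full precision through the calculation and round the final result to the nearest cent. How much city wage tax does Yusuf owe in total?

€5,599.53

Alderby, 1 January – 12 July 2025: 193 days → €199,000 × 3.45% × 193/365 = €3,630.2507
Roseville, 13 July – 31 December 2025: 172 days → €199,000 × 2.1% × 172/365 = €1,969.2822
Total = €5,599.5329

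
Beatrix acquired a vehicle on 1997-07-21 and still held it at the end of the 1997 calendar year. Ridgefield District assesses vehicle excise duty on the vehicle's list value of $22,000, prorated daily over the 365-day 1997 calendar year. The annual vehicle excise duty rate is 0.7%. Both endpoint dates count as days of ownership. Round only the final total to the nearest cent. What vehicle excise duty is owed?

Days held (1997-07-21 to 1997-12-31): 164 out of 365
Tax = $22,000 × 0.7% × 164/365 = $69.1945

$69.19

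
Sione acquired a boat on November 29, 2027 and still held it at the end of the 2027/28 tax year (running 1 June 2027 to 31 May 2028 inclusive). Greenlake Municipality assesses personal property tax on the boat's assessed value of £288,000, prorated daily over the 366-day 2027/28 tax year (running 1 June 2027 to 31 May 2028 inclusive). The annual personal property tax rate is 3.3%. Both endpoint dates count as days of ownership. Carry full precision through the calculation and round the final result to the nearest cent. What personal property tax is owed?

Days held (November 29, 2027 – May 31, 2028): 185 out of 366
Tax = £288,000 × 3.3% × 185/366 = £4,803.9344

£4,803.93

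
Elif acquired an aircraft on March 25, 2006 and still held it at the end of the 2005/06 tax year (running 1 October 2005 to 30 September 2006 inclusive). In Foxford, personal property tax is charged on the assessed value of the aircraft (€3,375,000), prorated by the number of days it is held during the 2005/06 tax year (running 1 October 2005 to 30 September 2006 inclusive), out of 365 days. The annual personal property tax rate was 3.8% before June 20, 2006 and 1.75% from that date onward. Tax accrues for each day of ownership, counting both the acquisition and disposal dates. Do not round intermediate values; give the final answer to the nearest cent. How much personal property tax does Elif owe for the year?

€47,236.13

March 25 – June 19, 2006: 87 days at 3.8% → €3,375,000 × 3.8% × 87/365 = €30,569.1781
June 20 – September 30, 2006: 103 days at 1.75% → €3,375,000 × 1.75% × 103/365 = €16,666.9521
Total = €47,236.1301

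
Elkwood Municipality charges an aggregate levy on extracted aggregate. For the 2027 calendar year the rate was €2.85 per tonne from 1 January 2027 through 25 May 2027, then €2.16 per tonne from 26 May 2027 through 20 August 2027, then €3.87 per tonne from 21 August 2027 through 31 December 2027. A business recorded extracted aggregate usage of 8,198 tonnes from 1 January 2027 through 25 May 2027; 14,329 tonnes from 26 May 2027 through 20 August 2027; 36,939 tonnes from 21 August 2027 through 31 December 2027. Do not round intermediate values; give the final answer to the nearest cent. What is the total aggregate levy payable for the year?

€197,268.87

1 January – 25 May 2027: 8,198 tonnes at €2.85/tonne → €23,364.30
26 May – 20 August 2027: 14,329 tonnes at €2.16/tonne → €30,950.64
21 August – 31 December 2027: 36,939 tonnes at €3.87/tonne → €142,953.93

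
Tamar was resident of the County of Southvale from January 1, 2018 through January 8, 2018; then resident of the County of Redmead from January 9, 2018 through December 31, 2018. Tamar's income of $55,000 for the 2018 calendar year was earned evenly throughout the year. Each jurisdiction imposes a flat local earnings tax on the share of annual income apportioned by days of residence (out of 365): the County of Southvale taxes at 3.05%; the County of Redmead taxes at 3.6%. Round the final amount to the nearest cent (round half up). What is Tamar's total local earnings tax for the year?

$1,973.37

The County of Southvale, January 1 – January 8, 2018: 8 days → $55,000 × 3.05% × 8/365 = $36.7671
The County of Redmead, January 9 – December 31, 2018: 357 days → $55,000 × 3.6% × 357/365 = $1,936.6027
Total = $1,973.3699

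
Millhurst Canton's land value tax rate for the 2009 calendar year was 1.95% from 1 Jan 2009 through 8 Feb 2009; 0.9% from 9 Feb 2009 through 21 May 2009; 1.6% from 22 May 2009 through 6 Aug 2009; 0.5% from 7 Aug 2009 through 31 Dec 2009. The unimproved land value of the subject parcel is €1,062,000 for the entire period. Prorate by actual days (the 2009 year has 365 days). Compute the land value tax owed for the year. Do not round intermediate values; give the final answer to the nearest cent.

€10,606.91

1 Jan – 8 Feb 2009: 39 days at 1.95% → €1,062,000 × 1.95% × 39/365 = €2,212.7425
9 Feb – 21 May 2009: 102 days at 0.9% → €1,062,000 × 0.9% × 102/365 = €2,671.0027
22 May – 6 Aug 2009: 77 days at 1.6% → €1,062,000 × 1.6% × 77/365 = €3,584.6137
7 Aug – 31 Dec 2009: 147 days at 0.5% → €1,062,000 × 0.5% × 147/365 = €2,138.5479
Total = €10,606.9068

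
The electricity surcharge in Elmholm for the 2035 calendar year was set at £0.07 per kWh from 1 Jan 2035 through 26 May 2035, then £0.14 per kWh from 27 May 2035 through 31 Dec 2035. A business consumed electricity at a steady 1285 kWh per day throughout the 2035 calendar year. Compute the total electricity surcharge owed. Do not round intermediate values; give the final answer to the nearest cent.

£52,530.80

1 Jan – 26 May 2035: 146 days × 1285 kWh/day = 187,610 kWh at £0.07/kWh → £13,132.70
27 May – 31 Dec 2035: 219 days × 1285 kWh/day = 281,415 kWh at £0.14/kWh → £39,398.10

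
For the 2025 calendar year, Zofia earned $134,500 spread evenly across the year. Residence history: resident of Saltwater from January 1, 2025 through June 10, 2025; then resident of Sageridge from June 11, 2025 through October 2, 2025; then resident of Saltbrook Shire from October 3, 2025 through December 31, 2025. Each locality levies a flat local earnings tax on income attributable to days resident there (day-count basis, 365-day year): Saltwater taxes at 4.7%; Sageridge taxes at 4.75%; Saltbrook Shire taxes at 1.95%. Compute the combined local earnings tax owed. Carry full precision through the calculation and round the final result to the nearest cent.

$5,430.48

Saltwater, January 1 – June 10, 2025: 161 days → $134,500 × 4.7% × 161/365 = $2,788.3877
Sageridge, June 11 – October 2, 2025: 114 days → $134,500 × 4.75% × 114/365 = $1,995.3904
Saltbrook Shire, October 3 – December 31, 2025: 90 days → $134,500 × 1.95% × 90/365 = $646.7055
Total = $5,430.4836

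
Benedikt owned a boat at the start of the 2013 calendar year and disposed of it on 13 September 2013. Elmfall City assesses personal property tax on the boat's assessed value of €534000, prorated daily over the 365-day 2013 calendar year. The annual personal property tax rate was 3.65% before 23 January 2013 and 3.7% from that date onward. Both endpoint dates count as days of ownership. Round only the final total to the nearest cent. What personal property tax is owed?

1 January – 22 January 2013: 22 days at 3.65% → €534000 × 3.65% × 22/365 = €1174.8000
23 January – 13 September 2013: 234 days at 3.7% → €534000 × 3.7% × 234/365 = €12666.7726
Total = €13841.5726

€13841.57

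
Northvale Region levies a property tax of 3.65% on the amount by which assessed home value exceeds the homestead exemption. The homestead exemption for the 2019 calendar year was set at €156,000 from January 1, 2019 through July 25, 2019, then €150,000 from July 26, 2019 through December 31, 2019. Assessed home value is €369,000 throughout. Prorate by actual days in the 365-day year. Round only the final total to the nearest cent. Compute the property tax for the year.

€7,869.90

January 1 – July 25, 2019: 206 days, exemption €156,000 → (€369,000 − €156,000) × 3.65% × 206/365 = €4,387.8000
July 26 – December 31, 2019: 159 days, exemption €150,000 → (€369,000 − €150,000) × 3.65% × 159/365 = €3,482.1000
Total = €7,869.9000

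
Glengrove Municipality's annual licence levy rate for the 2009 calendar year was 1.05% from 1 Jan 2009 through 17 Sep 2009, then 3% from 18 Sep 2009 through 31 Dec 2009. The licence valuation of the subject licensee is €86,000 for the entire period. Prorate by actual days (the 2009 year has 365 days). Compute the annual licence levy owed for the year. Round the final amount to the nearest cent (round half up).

1 Jan – 17 Sep 2009: 260 days at 1.05% → €86,000 × 1.05% × 260/365 = €643.2329
18 Sep – 31 Dec 2009: 105 days at 3% → €86,000 × 3% × 105/365 = €742.1918
Total = €1,385.4247

€1,385.42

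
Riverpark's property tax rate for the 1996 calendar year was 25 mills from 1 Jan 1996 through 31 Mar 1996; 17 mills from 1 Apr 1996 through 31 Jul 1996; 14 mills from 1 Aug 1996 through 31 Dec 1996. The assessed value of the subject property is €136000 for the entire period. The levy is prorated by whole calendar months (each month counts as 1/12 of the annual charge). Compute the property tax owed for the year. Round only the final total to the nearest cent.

1 Jan – 31 Mar 1996: 3 months at 25 mills → €136000 × 2.5% × 3/12 = €850.0000
1 Apr – 31 Jul 1996: 4 months at 17 mills → €136000 × 1.7% × 4/12 = €770.6667
1 Aug – 31 Dec 1996: 5 months at 14 mills → €136000 × 1.4% × 5/12 = €793.3333
Total = €2414.0000

€2414.00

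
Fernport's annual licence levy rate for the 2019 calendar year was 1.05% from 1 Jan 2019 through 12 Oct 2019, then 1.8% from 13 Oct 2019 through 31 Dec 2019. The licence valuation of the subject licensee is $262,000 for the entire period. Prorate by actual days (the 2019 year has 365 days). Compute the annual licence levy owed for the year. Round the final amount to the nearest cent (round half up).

$3,181.68

1 Jan – 12 Oct 2019: 285 days at 1.05% → $262,000 × 1.05% × 285/365 = $2,148.0411
13 Oct – 31 Dec 2019: 80 days at 1.8% → $262,000 × 1.8% × 80/365 = $1,033.6438
Total = $3,181.6849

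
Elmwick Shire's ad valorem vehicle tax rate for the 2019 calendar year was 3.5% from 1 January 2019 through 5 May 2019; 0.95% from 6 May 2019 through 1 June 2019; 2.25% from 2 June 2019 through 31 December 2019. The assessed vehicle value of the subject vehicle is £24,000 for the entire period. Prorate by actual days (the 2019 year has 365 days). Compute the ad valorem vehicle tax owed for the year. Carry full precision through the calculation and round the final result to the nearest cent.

1 January – 5 May 2019: 125 days at 3.5% → £24,000 × 3.5% × 125/365 = £287.6712
6 May – 1 June 2019: 27 days at 0.95% → £24,000 × 0.95% × 27/365 = £16.8658
2 June – 31 December 2019: 213 days at 2.25% → £24,000 × 2.25% × 213/365 = £315.1233
Total = £619.6603

£619.66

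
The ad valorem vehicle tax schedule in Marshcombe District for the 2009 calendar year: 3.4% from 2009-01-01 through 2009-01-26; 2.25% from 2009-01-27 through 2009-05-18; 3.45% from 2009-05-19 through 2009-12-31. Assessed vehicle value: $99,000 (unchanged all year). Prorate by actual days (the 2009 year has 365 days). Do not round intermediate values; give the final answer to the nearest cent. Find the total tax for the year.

2009-01-01 to 2009-01-26: 26 days at 3.4% → $99,000 × 3.4% × 26/365 = $239.7699
2009-01-27 to 2009-05-18: 112 days at 2.25% → $99,000 × 2.25% × 112/365 = $683.5068
2009-05-19 to 2009-12-31: 227 days at 3.45% → $99,000 × 3.45% × 227/365 = $2,124.1603
Total = $3,047.4370

$3,047.44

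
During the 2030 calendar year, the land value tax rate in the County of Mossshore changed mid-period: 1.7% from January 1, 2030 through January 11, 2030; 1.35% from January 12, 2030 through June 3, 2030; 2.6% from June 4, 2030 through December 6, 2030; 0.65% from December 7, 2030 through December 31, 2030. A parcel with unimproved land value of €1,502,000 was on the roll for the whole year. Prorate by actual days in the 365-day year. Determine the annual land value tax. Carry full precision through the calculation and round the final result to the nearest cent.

January 1 – January 11, 2030: 11 days at 1.7% → €1,502,000 × 1.7% × 11/365 = €769.5178
January 12 – June 3, 2030: 143 days at 1.35% → €1,502,000 × 1.35% × 143/365 = €7,944.1397
June 4 – December 6, 2030: 186 days at 2.6% → €1,502,000 × 2.6% × 186/365 = €19,900.4712
December 7 – December 31, 2030: 25 days at 0.65% → €1,502,000 × 0.65% × 25/365 = €668.6986
Total = €29,282.8274

€29,282.83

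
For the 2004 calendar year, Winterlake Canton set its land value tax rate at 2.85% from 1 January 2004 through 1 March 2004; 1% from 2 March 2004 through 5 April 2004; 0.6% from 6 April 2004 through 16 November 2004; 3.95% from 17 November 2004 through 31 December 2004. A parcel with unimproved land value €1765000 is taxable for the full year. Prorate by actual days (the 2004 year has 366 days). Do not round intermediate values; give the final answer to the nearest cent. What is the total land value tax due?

€25153.66

1 January – 1 March 2004: 61 days at 2.85% → €1765000 × 2.85% × 61/366 = €8383.7500
2 March – 5 April 2004: 35 days at 1% → €1765000 × 1% × 35/366 = €1687.8415
6 April – 16 November 2004: 225 days at 0.6% → €1765000 × 0.6% × 225/366 = €6510.2459
17 November – 31 December 2004: 45 days at 3.95% → €1765000 × 3.95% × 45/366 = €8571.8238
Total = €25153.6612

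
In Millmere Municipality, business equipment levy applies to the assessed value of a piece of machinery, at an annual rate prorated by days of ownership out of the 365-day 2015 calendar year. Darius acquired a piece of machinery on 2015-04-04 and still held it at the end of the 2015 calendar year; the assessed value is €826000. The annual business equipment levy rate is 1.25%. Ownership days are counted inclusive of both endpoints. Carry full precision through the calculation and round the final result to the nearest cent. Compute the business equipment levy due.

€7694.25

Days held (2015-04-04 to 2015-12-31): 272 out of 365
Tax = €826000 × 1.25% × 272/365 = €7694.2466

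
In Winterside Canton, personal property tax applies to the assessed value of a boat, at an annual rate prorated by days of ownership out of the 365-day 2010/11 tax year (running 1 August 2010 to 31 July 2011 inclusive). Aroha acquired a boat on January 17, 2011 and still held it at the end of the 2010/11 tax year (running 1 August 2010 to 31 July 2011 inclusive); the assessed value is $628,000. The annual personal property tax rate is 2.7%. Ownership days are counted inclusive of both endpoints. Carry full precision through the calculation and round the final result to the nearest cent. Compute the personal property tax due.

$9,105.14

Days held (January 17 – July 31, 2011): 196 out of 365
Tax = $628,000 × 2.7% × 196/365 = $9,105.1397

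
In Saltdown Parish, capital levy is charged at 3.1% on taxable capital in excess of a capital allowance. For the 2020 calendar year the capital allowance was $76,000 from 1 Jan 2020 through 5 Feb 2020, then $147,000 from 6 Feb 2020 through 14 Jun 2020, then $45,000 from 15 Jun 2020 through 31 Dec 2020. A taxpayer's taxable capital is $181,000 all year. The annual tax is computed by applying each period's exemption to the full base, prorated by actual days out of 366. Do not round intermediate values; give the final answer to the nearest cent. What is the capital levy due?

1 Jan – 5 Feb 2020: 36 days, exemption $76,000 → ($181,000 − $76,000) × 3.1% × 36/366 = $320.1639
6 Feb – 14 Jun 2020: 130 days, exemption $147,000 → ($181,000 − $147,000) × 3.1% × 130/366 = $374.3716
15 Jun – 31 Dec 2020: 200 days, exemption $45,000 → ($181,000 − $45,000) × 3.1% × 200/366 = $2,303.8251
Total = $2,998.3607

$2,998.36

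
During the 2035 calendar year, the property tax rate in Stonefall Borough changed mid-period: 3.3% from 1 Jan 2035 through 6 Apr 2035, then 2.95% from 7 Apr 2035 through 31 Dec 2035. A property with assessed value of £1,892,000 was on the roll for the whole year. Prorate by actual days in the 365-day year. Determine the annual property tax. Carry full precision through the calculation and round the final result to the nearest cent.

£57,555.68

1 Jan – 6 Apr 2035: 96 days at 3.3% → £1,892,000 × 3.3% × 96/365 = £16,421.5233
7 Apr – 31 Dec 2035: 269 days at 2.95% → £1,892,000 × 2.95% × 269/365 = £41,134.1534
Total = £57,555.6767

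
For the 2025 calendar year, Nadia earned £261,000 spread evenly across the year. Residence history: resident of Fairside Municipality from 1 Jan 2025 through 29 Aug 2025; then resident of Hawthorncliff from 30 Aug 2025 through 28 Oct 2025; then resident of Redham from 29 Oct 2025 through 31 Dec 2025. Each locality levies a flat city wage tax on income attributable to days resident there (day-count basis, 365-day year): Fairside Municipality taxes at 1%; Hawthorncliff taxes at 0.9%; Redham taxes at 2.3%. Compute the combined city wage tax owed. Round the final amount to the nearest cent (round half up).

£3,162.03

Fairside Municipality, 1 Jan – 29 Aug 2025: 241 days → £261,000 × 1% × 241/365 = £1,723.3151
Hawthorncliff, 30 Aug – 28 Oct 2025: 60 days → £261,000 × 0.9% × 60/365 = £386.1370
Redham, 29 Oct – 31 Dec 2025: 64 days → £261,000 × 2.3% × 64/365 = £1,052.5808
Total = £3,162.0329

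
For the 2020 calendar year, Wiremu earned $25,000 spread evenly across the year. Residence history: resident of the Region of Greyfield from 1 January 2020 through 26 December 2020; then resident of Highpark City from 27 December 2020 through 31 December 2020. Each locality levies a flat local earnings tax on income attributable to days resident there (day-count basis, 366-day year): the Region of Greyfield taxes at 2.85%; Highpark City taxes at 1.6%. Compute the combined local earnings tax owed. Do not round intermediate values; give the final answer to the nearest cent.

$708.23

The Region of Greyfield, 1 January – 26 December 2020: 361 days → $25,000 × 2.85% × 361/366 = $702.7664
Highpark City, 27 December – 31 December 2020: 5 days → $25,000 × 1.6% × 5/366 = $5.4645
Total = $708.2309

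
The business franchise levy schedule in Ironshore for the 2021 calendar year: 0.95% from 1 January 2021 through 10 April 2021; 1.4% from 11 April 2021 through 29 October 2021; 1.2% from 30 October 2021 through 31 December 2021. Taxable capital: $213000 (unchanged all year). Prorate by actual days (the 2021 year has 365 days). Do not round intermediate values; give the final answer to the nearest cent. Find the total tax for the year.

$2645.87

1 January – 10 April 2021: 100 days at 0.95% → $213000 × 0.95% × 100/365 = $554.3836
11 April – 29 October 2021: 202 days at 1.4% → $213000 × 1.4% × 202/365 = $1650.3123
30 October – 31 December 2021: 63 days at 1.2% → $213000 × 1.2% × 63/365 = $441.1726
Total = $2645.8685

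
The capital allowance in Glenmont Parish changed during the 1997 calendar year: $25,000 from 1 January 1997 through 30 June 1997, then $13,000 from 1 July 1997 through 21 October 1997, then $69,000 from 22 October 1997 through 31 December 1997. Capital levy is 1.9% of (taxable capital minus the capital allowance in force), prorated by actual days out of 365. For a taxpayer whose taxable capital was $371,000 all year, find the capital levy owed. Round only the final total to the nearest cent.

$6,481.97

1 January – 30 June 1997: 181 days, exemption $25,000 → ($371,000 − $25,000) × 1.9% × 181/365 = $3,259.9836
1 July – 21 October 1997: 113 days, exemption $13,000 → ($371,000 − $13,000) × 1.9% × 113/365 = $2,105.8247
22 October – 31 December 1997: 71 days, exemption $69,000 → ($371,000 − $69,000) × 1.9% × 71/365 = $1,116.1589
Total = $6,481.9671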